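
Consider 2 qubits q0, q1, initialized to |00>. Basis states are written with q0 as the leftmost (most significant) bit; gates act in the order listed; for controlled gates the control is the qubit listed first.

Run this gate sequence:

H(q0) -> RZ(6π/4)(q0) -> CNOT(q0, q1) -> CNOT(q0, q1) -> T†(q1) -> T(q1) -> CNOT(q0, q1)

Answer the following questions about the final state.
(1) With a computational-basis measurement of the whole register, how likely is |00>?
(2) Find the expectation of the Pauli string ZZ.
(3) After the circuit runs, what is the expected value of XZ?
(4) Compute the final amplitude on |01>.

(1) A full measurement returns |00> with probability 1/2. Key observation: steps 3-4 multiply out to the identity, so the circuit reduces to the remaining gates.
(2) In the final state, ZZ has expectation 1.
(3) The observable XZ averages to 0.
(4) The final state's coefficient on |01> equals 0.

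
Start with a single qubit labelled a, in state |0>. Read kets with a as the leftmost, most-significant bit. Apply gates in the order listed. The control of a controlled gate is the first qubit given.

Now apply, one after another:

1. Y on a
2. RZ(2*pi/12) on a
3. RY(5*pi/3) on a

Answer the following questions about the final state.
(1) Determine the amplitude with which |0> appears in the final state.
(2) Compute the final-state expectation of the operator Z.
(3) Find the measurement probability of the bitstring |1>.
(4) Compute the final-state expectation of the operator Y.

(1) The amplitude on |0> is -exp(7*I*pi/12)/2.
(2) The observable Z averages to -1/2.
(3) The probability of measuring |1> is 3/4.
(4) The observable Y averages to 0.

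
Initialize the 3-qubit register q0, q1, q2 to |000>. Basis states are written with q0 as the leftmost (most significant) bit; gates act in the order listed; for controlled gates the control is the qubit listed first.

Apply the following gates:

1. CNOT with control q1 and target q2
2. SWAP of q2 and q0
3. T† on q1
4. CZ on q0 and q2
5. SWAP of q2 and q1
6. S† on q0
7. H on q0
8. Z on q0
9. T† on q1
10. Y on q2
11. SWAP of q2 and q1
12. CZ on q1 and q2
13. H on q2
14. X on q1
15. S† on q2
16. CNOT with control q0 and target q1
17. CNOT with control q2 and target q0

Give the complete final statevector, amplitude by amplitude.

After the circuit, the state carries amplitude I/2 on |000>, 0 on |001>, 0 on |010>, -1/2 on |011>, 0 on |100>, 1/2 on |101>, -I/2 on |110>, 0 on |111>.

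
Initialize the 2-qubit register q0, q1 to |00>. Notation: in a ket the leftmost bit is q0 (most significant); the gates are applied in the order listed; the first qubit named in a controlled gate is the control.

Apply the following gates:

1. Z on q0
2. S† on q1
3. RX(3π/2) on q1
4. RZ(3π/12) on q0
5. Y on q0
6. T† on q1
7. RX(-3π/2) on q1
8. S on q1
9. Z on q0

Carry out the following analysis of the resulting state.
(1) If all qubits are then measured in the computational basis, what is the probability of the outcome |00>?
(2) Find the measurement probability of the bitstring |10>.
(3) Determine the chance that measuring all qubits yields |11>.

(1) Outcome |00> occurs with probability 0.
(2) Outcome |10> occurs with probability sqrt(2)/4 + 1/2.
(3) Outcome |11> occurs with probability 1/2 - sqrt(2)/4.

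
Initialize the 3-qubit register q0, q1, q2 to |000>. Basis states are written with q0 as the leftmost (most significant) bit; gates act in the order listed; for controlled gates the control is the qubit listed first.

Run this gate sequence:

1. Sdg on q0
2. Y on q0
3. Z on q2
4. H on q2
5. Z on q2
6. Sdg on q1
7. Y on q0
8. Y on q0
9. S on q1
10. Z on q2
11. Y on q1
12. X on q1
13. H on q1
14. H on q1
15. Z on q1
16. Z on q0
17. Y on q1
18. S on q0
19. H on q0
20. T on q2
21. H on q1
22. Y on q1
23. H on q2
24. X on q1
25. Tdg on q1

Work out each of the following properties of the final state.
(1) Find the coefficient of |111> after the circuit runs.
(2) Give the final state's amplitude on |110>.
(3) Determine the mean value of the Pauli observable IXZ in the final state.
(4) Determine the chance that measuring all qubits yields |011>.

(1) The amplitude on |111> is -I/4 + exp(I*pi/4)/4. Key observation: gates 5-10 undo each other exactly, leaving only the rest of the circuit to track.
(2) The amplitude on |110> is exp(I*pi/4)/4 + I/4.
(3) In the final state, IXZ has expectation 1/2.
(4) The probability of measuring |011> is 1/8 - sqrt(2)/16.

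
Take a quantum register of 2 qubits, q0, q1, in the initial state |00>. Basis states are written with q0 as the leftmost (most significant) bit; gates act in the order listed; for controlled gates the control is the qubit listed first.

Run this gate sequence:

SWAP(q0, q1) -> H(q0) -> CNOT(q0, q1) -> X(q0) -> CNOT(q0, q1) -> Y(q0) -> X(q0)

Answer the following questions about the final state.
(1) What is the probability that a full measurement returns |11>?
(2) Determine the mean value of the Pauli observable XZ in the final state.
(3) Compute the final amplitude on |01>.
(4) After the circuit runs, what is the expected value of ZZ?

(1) Outcome |11> occurs with probability 1/2.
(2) The observable XZ averages to 1.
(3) The final state's coefficient on |01> equals sqrt(2)*I/2.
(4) The observable ZZ averages to 0.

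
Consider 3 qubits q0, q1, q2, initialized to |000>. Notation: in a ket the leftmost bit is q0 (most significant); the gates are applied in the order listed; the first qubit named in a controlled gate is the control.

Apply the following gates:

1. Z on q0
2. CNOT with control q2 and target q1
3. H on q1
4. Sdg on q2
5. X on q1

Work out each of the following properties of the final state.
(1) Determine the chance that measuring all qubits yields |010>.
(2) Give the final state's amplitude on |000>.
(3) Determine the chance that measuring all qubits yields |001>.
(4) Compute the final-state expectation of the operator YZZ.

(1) A full measurement returns |010> with probability 1/2.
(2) The final state's coefficient on |000> equals sqrt(2)/2.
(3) Outcome |001> occurs with probability 0.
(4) The expectation value of YZZ is 0.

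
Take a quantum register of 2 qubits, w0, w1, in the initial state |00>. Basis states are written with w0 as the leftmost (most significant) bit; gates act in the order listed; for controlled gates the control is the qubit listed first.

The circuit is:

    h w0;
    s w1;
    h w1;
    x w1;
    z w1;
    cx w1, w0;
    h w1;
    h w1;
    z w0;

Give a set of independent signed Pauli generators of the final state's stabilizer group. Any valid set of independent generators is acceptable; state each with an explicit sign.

The final state is stabilized by the group generated by -XI, -IX; other independent generating sets are equally valid.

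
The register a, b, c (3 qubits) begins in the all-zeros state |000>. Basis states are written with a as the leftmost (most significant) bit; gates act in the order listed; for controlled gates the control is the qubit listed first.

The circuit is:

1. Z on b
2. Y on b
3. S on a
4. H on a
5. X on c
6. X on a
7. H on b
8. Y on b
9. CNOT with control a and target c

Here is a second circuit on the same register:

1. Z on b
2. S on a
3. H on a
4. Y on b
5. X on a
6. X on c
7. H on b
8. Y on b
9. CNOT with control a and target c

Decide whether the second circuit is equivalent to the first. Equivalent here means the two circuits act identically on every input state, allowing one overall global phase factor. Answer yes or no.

Yes: on every input state the two circuits agree up to one overall phase factor.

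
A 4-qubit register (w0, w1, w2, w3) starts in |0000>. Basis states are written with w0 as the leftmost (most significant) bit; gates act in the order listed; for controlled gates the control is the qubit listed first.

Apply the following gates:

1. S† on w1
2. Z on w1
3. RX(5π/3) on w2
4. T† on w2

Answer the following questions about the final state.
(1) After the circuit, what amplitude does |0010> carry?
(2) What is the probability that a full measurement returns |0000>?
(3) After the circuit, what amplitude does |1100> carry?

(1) The final state's coefficient on |0010> equals -exp(I*pi/4)/2.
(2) Outcome |0000> occurs with probability 3/4.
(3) The final state's coefficient on |1100> equals 0.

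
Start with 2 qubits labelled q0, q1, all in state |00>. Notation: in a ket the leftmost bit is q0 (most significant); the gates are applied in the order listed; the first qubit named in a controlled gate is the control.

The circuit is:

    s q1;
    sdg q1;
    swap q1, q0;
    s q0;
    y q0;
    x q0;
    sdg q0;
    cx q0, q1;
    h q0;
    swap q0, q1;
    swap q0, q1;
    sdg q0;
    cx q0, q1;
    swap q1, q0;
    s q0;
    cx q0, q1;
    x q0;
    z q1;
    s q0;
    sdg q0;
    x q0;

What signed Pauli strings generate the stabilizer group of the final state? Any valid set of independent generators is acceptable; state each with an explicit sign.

The final state is stabilized by the group generated by +XI, +IZ; other independent generating sets are equally valid.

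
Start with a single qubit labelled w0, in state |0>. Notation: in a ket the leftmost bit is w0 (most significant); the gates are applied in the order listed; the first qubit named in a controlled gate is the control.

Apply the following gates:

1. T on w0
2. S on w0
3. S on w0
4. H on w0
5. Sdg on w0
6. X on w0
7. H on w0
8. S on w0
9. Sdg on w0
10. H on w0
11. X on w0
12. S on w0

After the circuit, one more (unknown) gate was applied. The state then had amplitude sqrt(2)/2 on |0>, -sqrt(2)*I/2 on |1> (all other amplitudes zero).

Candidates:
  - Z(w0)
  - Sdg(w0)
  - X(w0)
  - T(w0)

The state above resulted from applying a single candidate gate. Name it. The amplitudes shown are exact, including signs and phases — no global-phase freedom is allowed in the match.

It was Sdg(w0) that produced the state shown. Key observation: steps 5-12 multiply out to the identity, so the circuit reduces to the remaining gates.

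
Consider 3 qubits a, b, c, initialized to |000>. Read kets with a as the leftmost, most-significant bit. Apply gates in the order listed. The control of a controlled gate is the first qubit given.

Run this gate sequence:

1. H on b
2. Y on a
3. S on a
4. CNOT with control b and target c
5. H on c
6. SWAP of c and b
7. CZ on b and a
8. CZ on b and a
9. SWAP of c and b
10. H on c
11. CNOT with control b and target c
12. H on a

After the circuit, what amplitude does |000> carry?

|000> carries amplitude -1/2 in the final state.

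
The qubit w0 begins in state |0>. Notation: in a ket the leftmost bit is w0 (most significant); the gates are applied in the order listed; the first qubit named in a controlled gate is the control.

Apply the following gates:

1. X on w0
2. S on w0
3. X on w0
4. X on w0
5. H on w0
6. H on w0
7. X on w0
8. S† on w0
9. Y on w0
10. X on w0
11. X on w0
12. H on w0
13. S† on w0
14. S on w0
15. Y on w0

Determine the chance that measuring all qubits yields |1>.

The probability of measuring |1> is 1/2.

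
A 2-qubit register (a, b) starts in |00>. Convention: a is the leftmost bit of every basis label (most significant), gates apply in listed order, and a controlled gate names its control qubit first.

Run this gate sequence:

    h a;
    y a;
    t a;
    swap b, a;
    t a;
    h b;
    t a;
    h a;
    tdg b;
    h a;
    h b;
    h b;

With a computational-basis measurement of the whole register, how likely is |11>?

A full measurement returns |11> with probability 0.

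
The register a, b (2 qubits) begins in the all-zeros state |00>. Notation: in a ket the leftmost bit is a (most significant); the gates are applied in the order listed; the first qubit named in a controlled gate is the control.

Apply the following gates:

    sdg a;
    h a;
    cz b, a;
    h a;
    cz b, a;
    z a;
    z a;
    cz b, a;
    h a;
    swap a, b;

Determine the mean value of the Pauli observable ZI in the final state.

The expectation value of ZI is 1. Key observation: the block from step 4 through step 9 cancels to the identity and can be dropped.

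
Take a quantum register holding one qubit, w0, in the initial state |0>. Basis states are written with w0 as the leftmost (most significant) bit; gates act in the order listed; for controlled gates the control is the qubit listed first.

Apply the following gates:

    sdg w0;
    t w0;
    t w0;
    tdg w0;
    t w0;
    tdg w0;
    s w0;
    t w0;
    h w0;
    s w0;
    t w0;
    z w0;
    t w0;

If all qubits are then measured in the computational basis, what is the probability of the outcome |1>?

A full measurement returns |1> with probability 1/2. Key observation: the block from step 3 through step 6 cancels to the identity and can be dropped.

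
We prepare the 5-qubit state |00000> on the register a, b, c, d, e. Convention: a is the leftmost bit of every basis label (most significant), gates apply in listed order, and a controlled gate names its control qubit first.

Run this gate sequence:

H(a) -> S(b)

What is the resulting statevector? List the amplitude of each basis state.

The final amplitudes are sqrt(2)/2 on |00000>, sqrt(2)/2 on |10000>, and 0 on every other basis state.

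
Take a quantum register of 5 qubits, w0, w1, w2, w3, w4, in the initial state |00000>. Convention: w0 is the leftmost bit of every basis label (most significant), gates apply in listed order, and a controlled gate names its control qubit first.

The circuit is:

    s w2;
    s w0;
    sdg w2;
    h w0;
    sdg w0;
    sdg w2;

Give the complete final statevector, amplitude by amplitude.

The resulting statevector has amplitude sqrt(2)/2 on |00000>, -sqrt(2)*I/2 on |10000>, and 0 on every other basis state.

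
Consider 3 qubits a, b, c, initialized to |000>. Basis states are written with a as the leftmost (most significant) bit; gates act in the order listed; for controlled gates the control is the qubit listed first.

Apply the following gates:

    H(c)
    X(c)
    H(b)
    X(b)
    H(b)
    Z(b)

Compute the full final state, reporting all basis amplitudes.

After the circuit, the state carries amplitude sqrt(2)/2 on |000>, sqrt(2)/2 on |001>, and 0 on every other basis state.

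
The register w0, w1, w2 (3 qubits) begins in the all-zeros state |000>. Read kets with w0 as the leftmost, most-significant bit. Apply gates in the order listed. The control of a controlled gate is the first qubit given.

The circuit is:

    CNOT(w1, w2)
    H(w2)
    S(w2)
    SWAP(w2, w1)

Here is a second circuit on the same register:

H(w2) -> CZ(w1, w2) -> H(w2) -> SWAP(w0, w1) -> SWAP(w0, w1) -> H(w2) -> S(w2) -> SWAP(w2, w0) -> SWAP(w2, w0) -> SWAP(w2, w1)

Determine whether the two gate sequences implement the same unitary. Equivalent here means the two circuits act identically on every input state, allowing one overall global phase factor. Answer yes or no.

Yes: on every input state the two circuits agree up to one overall phase factor.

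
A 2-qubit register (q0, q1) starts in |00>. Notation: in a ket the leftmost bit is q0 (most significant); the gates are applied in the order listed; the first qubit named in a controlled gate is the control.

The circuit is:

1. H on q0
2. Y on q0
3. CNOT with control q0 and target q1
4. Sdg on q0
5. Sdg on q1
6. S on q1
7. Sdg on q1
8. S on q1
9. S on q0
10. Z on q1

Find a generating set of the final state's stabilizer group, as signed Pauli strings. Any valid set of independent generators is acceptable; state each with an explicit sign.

The stabilizer group can be generated by +XX, +ZZ, among other valid generating sets. Key observation: steps 4-9 multiply out to the identity, so the circuit reduces to the remaining gates.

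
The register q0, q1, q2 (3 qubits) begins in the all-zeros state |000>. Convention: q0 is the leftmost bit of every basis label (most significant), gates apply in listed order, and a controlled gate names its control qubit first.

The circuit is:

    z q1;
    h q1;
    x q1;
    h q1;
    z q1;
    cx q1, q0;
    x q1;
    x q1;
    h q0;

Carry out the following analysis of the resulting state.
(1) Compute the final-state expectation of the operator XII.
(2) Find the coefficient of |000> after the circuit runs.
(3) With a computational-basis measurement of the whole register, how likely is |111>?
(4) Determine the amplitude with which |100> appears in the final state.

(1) The observable XII averages to 1. Key observation: steps 2-5 multiply out to the identity, so the circuit reduces to the remaining gates.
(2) The amplitude on |000> is sqrt(2)/2.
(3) The probability of measuring |111> is 0.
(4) |100> carries amplitude sqrt(2)/2 in the final state.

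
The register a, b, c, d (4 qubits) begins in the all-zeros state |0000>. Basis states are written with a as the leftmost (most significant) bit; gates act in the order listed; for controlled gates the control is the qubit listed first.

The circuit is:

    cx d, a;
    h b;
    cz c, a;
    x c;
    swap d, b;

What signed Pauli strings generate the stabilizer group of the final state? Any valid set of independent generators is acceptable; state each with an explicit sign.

The final state is stabilized by the group generated by +IIIX, +ZIII, +IZII, -IIZI; other independent generating sets are equally valid.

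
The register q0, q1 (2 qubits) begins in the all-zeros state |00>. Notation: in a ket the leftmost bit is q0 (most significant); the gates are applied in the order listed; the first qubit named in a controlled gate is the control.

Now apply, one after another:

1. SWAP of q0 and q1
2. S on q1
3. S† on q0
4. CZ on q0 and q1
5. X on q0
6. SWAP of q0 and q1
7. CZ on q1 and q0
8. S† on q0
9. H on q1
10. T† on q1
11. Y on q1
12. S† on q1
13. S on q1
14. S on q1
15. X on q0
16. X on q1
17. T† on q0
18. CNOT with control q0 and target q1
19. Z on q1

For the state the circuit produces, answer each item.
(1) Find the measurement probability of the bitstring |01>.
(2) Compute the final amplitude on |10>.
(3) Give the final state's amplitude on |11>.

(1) The probability of measuring |01> is 0.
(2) |10> carries amplitude sqrt(2)/2 in the final state.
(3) |11> carries amplitude -sqrt(2)*exp(3*I*pi/4)/2 in the final state.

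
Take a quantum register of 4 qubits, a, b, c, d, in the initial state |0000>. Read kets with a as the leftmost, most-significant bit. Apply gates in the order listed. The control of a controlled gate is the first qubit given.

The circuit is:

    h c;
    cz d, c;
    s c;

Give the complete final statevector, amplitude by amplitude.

The resulting statevector has amplitude sqrt(2)/2 on |0000>, sqrt(2)*I/2 on |0010>, and 0 on every other basis state.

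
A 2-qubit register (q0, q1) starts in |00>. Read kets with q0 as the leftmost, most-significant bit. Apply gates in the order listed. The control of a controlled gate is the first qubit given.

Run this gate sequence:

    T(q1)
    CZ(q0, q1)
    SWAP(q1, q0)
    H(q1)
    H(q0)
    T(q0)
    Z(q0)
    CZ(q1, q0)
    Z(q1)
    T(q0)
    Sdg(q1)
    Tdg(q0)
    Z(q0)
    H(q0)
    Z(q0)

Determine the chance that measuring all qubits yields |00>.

Outcome |00> occurs with probability sqrt(2)/8 + 1/4.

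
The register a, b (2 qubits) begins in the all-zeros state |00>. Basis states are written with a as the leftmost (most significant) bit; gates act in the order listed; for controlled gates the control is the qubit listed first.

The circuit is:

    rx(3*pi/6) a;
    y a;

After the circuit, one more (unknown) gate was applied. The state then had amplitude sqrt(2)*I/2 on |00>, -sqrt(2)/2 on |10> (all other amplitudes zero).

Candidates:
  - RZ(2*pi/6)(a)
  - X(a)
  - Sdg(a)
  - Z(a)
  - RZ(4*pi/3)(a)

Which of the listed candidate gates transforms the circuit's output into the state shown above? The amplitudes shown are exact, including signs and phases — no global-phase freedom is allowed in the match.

It was X(a) that produced the state shown.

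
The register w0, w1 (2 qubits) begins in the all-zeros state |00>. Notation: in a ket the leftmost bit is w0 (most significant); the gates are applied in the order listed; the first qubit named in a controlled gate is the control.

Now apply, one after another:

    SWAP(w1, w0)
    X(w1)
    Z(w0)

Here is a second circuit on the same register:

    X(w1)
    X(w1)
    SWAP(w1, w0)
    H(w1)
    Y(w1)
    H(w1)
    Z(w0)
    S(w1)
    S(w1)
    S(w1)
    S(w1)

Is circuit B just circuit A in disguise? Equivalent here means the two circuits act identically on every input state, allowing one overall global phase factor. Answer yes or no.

No: there is an input state on which the two circuits produce genuinely different outputs (not merely differing by a phase).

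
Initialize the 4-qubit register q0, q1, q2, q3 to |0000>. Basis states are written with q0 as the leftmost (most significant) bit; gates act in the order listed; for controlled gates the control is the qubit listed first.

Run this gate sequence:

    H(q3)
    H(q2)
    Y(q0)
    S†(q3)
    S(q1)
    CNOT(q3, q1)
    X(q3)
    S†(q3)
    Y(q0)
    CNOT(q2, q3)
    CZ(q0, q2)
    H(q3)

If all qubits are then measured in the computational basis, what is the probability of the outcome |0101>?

The probability of measuring |0101> is 1/8.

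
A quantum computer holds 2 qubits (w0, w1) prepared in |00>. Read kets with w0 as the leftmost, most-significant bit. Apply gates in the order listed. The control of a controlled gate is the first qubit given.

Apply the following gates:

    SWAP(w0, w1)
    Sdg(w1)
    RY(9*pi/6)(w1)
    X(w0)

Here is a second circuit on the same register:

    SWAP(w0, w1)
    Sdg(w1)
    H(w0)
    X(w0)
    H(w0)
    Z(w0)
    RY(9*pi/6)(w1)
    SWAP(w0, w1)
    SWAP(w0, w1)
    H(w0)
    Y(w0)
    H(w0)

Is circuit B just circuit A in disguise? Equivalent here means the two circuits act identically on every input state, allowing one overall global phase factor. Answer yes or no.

No: there is an input state on which the two circuits produce genuinely different outputs (not merely differing by a phase).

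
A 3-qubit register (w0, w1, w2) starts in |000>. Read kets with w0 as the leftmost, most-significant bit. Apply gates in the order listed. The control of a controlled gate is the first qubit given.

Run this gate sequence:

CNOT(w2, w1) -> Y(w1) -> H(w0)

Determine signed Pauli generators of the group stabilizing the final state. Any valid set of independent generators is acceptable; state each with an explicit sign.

The final state is stabilized by the group generated by +XII, -IZI, +IIZ; other independent generating sets are equally valid.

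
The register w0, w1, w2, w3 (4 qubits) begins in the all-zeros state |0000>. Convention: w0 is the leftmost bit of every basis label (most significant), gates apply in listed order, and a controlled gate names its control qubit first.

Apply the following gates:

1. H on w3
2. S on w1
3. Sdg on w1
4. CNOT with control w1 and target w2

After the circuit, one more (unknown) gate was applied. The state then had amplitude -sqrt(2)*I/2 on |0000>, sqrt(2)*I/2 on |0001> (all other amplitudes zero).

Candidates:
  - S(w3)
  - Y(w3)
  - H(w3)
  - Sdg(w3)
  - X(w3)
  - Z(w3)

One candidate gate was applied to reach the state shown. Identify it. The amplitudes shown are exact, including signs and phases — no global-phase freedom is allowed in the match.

It was Y(w3) that produced the state shown. Key observation: steps 2-3 multiply out to the identity, so the circuit reduces to the remaining gates.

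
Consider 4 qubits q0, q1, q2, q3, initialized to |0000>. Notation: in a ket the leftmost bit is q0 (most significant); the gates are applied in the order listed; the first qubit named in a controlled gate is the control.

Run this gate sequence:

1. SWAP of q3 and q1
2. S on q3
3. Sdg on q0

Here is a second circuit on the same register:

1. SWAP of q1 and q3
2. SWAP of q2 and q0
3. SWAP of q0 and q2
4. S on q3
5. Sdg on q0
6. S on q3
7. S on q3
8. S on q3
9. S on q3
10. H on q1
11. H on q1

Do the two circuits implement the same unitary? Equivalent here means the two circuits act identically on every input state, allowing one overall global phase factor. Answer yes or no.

Yes, they are equivalent — the unitaries differ by at most a global phase.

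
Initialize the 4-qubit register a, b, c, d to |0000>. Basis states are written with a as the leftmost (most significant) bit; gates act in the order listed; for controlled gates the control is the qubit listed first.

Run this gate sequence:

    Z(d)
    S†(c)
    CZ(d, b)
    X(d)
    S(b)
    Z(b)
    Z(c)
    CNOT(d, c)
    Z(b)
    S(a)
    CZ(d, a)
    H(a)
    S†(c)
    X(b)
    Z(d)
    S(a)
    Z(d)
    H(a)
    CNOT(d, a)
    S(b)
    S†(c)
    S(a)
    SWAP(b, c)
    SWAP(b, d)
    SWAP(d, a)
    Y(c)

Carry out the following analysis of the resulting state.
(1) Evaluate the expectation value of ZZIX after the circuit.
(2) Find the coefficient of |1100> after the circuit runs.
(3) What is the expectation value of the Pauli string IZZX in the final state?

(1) The expectation value of ZZIX is -1.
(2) |1100> carries amplitude -1/2 + I/2 in the final state.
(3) The observable IZZX averages to 1.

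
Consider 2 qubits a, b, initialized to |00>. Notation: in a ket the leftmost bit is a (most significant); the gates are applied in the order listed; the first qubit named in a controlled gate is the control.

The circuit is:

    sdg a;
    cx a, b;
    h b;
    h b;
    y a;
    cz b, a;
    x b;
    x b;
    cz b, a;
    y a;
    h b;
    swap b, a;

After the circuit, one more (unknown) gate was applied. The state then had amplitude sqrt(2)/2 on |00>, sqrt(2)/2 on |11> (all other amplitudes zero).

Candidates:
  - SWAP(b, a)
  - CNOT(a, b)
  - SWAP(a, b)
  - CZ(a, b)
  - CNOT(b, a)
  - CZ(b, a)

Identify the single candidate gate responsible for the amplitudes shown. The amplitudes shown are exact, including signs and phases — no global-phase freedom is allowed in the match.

The applied gate was CNOT(a, b). Key observation: gates 4-11 undo each other exactly, leaving only the rest of the circuit to track.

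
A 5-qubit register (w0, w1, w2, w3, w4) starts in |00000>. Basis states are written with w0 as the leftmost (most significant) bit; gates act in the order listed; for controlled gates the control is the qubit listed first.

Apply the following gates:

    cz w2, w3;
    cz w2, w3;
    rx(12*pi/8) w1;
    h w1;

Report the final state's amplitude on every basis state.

The resulting statevector has amplitude -1/2 - I/2 on |00000>, -1/2 + I/2 on |01000>, and 0 on every other basis state. Key observation: the block from step 1 through step 2 cancels to the identity and can be dropped.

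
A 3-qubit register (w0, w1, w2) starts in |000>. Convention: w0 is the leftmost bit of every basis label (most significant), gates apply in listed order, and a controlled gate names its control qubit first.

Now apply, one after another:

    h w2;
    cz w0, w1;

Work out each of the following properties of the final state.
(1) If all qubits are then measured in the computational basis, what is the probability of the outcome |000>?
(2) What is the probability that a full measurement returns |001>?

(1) A full measurement returns |000> with probability 1/2.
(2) The probability of measuring |001> is 1/2.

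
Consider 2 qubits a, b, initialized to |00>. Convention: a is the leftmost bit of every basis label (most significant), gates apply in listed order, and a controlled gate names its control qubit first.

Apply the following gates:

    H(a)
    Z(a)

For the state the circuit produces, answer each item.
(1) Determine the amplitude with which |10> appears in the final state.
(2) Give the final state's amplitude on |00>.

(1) |10> carries amplitude -sqrt(2)/2 in the final state.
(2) The amplitude on |00> is sqrt(2)/2.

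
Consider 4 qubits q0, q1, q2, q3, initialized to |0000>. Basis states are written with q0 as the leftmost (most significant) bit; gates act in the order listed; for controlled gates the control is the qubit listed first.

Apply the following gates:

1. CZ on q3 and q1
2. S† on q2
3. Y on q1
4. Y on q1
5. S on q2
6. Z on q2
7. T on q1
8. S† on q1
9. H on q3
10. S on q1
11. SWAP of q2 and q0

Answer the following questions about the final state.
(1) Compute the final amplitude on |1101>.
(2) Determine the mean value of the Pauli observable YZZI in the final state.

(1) |1101> carries amplitude 0 in the final state. Key observation: the block from step 2 through step 5 cancels to the identity and can be dropped.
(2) The observable YZZI averages to 0.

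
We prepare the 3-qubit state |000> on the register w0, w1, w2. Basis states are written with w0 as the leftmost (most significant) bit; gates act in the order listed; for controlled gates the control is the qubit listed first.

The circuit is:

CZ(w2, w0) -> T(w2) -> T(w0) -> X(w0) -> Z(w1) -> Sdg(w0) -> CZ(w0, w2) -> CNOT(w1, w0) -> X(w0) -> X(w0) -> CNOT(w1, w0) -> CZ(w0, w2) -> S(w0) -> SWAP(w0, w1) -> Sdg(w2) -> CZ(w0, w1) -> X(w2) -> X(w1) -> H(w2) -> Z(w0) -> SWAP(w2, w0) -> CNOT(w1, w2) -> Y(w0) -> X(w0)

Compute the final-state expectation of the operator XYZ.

In the final state, XYZ has expectation 0. Key observation: steps 6-13 multiply out to the identity, so the circuit reduces to the remaining gates.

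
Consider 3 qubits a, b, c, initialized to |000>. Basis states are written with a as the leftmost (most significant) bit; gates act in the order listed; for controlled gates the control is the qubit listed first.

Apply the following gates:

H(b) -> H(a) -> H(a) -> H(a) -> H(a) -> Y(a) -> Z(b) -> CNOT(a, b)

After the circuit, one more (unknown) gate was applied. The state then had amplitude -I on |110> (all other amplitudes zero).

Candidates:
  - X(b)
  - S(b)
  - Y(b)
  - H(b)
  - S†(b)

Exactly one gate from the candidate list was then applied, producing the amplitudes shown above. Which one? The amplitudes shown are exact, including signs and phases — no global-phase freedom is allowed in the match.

The applied gate was H(b). Key observation: steps 2-5 multiply out to the identity, so the circuit reduces to the remaining gates.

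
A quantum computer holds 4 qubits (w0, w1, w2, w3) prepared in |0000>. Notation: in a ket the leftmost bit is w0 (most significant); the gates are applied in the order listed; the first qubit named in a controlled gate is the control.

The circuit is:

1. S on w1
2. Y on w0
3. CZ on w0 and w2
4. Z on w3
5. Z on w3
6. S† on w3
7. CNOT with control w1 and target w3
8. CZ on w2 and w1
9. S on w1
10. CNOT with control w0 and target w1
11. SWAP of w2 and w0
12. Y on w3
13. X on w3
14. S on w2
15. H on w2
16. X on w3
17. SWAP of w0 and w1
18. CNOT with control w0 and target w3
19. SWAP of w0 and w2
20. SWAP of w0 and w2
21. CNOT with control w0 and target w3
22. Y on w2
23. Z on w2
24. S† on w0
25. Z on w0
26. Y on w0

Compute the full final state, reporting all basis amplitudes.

The resulting statevector has amplitude sqrt(2)/2 on |0001>, -sqrt(2)/2 on |0011>, and 0 on every other basis state. Key observation: gates 18-21 undo each other exactly, leaving only the rest of the circuit to track.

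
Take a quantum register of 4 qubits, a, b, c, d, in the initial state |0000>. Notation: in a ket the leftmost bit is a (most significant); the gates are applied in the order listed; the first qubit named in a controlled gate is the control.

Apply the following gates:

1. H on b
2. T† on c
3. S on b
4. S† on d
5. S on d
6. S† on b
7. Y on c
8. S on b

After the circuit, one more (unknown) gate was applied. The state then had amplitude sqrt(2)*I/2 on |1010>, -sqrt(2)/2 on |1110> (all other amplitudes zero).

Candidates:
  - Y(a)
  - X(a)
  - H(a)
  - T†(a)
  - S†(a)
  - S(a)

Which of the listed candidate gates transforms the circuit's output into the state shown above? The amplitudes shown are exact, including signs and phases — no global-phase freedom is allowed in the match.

It was X(a) that produced the state shown. Key observation: the block from step 3 through step 6 cancels to the identity and can be dropped.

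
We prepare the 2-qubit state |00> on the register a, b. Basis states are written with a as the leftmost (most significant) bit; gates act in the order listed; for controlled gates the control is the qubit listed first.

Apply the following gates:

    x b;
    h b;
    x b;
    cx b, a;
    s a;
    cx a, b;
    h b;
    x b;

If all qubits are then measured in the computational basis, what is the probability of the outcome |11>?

A full measurement returns |11> with probability 1/4.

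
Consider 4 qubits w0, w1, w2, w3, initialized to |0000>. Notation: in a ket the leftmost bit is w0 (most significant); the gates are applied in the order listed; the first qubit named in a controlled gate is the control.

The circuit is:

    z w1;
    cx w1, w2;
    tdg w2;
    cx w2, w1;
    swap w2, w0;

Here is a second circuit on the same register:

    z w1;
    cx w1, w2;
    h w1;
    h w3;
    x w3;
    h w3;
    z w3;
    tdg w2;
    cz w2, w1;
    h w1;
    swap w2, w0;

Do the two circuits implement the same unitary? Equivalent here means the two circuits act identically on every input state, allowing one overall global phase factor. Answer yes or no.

Yes — the two circuits implement the same unitary up to a global phase.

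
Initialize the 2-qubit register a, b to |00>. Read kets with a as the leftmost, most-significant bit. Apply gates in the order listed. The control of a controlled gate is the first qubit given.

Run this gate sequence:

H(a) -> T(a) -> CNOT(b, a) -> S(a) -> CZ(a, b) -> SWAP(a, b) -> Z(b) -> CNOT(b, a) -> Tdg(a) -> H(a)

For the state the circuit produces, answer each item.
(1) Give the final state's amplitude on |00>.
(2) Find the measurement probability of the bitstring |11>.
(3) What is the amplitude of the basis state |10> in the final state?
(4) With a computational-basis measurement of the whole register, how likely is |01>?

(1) |00> carries amplitude 1/2 in the final state.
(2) Outcome |11> occurs with probability 1/4.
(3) The amplitude on |10> is 1/2.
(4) Outcome |01> occurs with probability 1/4.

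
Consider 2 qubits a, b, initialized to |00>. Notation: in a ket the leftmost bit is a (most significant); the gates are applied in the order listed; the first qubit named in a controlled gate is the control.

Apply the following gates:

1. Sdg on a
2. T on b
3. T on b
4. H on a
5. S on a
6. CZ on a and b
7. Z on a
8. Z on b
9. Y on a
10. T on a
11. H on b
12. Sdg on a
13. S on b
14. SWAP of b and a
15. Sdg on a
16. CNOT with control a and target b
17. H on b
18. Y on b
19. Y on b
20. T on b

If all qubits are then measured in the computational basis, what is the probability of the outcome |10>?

Outcome |10> occurs with probability 1/4 - sqrt(2)/8.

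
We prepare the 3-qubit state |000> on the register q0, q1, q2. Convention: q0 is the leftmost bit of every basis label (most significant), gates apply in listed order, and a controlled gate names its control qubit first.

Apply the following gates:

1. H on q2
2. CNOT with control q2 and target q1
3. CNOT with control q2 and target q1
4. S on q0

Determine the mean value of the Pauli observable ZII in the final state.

In the final state, ZII has expectation 1. Key observation: gates 2-3 undo each other exactly, leaving only the rest of the circuit to track.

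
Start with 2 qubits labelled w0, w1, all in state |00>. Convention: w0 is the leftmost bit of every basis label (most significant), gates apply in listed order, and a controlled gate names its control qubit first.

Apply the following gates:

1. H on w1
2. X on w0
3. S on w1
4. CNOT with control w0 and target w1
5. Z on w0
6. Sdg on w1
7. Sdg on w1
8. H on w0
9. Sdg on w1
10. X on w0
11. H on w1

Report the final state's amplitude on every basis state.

After the circuit, the state carries amplitude sqrt(2)*I/2 on |00>, 0 on |01>, -sqrt(2)*I/2 on |10>, 0 on |11>.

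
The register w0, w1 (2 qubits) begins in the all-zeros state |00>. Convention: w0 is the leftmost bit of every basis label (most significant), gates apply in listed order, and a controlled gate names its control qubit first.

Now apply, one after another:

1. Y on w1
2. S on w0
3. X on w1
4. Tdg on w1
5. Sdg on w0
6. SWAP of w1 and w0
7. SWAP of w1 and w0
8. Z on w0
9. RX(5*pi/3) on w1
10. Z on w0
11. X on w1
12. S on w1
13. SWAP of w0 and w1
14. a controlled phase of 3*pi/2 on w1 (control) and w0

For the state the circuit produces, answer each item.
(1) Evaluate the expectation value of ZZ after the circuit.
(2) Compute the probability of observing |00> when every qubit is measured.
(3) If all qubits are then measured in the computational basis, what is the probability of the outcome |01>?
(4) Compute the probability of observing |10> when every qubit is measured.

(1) In the final state, ZZ has expectation -1/2.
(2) A full measurement returns |00> with probability 1/4.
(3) The probability of measuring |01> is 0.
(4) The probability of measuring |10> is 3/4.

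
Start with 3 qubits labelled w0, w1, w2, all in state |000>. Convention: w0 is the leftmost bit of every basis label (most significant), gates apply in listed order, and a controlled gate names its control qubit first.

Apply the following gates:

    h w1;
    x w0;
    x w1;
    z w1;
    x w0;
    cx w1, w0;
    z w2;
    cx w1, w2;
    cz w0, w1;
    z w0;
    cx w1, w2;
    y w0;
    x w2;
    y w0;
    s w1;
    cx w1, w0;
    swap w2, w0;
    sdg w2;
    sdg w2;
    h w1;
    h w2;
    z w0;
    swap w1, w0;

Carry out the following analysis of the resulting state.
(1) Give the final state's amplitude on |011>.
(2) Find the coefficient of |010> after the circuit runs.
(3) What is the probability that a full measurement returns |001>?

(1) The final state's coefficient on |011> equals sqrt(2)*(-1 + I)/4.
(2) The final state's coefficient on |010> equals sqrt(2)*(-1 + I)/4.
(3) Outcome |001> occurs with probability 0.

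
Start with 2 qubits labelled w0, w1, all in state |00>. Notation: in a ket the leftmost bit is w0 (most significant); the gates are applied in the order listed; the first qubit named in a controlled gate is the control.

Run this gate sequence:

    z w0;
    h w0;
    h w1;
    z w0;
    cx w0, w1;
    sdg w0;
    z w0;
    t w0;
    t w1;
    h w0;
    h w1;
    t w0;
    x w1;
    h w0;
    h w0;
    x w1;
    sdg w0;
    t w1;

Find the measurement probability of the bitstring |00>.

The probability of measuring |00> is sqrt(2)/4 + 3/8. Key observation: gates 14-15 undo each other exactly, leaving only the rest of the circuit to track.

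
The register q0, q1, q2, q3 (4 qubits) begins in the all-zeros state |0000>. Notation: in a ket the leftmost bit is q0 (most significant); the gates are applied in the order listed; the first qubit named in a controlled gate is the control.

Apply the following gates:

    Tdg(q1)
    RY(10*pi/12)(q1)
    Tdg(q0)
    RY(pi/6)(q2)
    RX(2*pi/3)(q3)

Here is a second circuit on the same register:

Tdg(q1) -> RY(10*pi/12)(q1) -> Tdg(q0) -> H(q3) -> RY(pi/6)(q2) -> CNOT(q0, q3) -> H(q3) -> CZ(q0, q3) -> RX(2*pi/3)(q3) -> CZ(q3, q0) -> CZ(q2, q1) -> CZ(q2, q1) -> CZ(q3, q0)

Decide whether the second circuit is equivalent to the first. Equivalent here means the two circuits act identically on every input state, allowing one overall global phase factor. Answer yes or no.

Yes: on every input state the two circuits agree up to one overall phase factor.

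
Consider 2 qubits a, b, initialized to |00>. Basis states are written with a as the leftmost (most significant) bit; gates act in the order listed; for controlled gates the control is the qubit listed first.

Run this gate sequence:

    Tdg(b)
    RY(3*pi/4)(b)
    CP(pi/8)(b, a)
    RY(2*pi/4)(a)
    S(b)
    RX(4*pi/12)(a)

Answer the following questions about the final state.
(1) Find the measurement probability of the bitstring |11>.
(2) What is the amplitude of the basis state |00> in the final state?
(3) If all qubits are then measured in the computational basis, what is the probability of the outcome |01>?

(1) A full measurement returns |11> with probability sqrt(2)/8 + 1/4.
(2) The amplitude on |00> is sqrt(2 - sqrt(2))*(sqrt(6) - sqrt(2)*I)/8.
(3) A full measurement returns |01> with probability sqrt(2)/8 + 1/4.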